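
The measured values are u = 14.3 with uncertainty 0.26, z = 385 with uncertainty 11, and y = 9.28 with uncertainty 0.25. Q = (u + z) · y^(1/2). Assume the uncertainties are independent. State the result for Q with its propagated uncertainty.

Let w = u + z = 399. δw = √(δu² + δz²) = √(0.0676 + 121) = 11.0, so δw/w = 0.0276.
Q is then a monomial in w, y:
δQ/Q = √((δw/w)² + (½·δy/y)²) = √(0.000759 + 0.000181) = 0.0307
Q = 1220, so δQ = 0.0307 × 1220 = 37.3.

1220 ± 37.3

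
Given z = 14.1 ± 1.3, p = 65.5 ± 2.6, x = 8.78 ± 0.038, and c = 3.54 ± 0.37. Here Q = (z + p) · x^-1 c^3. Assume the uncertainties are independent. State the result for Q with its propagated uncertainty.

402 ± 127

Let u = z + p = 79.6. δu = √(δz² + δp²) = √(1.69 + 6.76) = 2.91, so δu/u = 0.0365.
Q is then a monomial in u, x, c:
δQ/Q = √((δu/u)² + (-1·δx/x)² + (3·δc/c)²) = √(0.00133 + 1.87e-05 + 0.0983) = 0.316
Q = 402, so δQ = 0.316 × 402 = 127.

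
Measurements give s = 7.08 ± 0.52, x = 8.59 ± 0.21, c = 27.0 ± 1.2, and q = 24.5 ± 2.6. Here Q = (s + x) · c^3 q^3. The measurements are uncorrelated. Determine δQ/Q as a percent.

Let u = s + x = 15.7. δu = √(δs² + δx²) = √(0.270 + 0.0441) = 0.561, so δu/u = 0.0358.
Q is then a monomial in u, c, q:
δQ/Q = √((δu/u)² + (3·δc/c)² + (3·δq/q)²) = √(0.00128 + 0.0178 + 0.101) = 0.347

34.7%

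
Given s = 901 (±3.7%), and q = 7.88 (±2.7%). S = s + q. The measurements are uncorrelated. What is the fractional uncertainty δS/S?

0.0367

Absolute uncertainties add in quadrature for a linear combination:
  (δs)² = 1110;  (δq)² = 0.0453
δS = √(1110) = 33.3
S = 909, so δS/S = 33.3/909 = 0.0367.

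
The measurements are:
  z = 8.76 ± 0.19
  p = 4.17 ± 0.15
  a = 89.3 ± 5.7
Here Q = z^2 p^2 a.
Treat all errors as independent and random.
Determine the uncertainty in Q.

12600

Q is a product of powers, so relative uncertainties combine in quadrature:
  (2·δz/z)² = (2×0.0217)² = 0.00188;  (2·δp/p)² = (2×0.0360)² = 0.00518;  (1·δa/a)² = (1×0.0638)² = 0.00407
δQ/Q = √(0.0111) = 0.106
Q = 1.19e+05, so δQ = 0.106 × 1.19e+05 = 12600.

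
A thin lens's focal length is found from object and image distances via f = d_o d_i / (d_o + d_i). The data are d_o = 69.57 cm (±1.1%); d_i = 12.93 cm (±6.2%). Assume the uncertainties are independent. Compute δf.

∂f/∂d_o = (d_i/(d_o+d_i))² = 0.0246;  ∂f/∂d_i = (d_o/(d_o+d_i))² = 0.711
δf = √((∂f/∂d_o · δd_o)² + (∂f/∂d_i · δd_i)²) = √(0.000353 + 0.325) = 0.570 cm

0.570 cm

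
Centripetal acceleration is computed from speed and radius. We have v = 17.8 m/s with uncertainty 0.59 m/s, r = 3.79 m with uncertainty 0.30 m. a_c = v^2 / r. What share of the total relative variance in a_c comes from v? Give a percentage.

(δa_c/a_c)² = (2·δv/v)² + (-1·δr/r)²
  v term: (2×0.0331)² = 0.00439
  r term: (-1×0.0792)² = 0.00627
Total = 0.0107. Share from v = 0.00439/0.0107 = 0.412.

41.2%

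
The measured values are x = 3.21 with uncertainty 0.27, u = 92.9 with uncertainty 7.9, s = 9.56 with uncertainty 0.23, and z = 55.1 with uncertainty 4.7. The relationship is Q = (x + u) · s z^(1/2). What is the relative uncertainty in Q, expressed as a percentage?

Let w = x + u = 96.1. δw = √(δx² + δu²) = √(0.0729 + 62.4) = 7.90, so δw/w = 0.0822.
Q is then a monomial in w, s, z:
δQ/Q = √((δw/w)² + (1·δs/s)² + (½·δz/z)²) = √(0.00676 + 0.000579 + 0.00182) = 0.0957

9.57%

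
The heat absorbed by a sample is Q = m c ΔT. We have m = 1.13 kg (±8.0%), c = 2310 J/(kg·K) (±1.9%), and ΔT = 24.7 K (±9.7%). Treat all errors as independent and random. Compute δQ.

Relative error in a monomial: (δQ/Q)² = Σ (nᵢ · δxᵢ/xᵢ)².
  (1·δm/m)² = (1×0.0800)² = 0.00640;  (1·δc/c)² = (1×0.0190)² = 0.000361;  (1·δΔT/ΔT)² = (1×0.0970)² = 0.00941
δQ/Q = √(0.0162) = 0.127
Q = 64500 J, so δQ = 0.127 × 64500 = 8200 J.

8200 J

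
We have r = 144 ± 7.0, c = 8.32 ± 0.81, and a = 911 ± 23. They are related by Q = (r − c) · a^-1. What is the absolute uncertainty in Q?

Let u = r − c = 136. δu = √(δr² + δc²) = √(49.0 + 0.656) = 7.05, so δu/u = 0.0519.
Q is then a monomial in u, a:
δQ/Q = √((δu/u)² + (-1·δa/a)²) = √(0.00270 + 0.000637) = 0.0577
Q = 0.149, so δQ = 0.0577 × 0.149 = 0.00860.

0.00860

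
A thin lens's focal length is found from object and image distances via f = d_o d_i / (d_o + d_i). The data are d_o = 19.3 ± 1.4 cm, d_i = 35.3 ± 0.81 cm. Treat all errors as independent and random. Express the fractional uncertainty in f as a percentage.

4.76%

∂f/∂d_o = (d_i/(d_o+d_i))² = 0.418;  ∂f/∂d_i = (d_o/(d_o+d_i))² = 0.125
δf = √((∂f/∂d_o · δd_o)² + (∂f/∂d_i · δd_i)²) = √(0.342 + 0.0102) = 0.594 cm
f = 12.5 cm, so δf/f = 0.594/12.5 = 0.0476.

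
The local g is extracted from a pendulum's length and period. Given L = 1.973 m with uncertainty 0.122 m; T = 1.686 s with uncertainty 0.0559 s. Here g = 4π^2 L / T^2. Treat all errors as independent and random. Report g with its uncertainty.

27.40 ± 2.48 m/s^2

g is a product of powers, so relative uncertainties combine in quadrature:
  (1·δL/L)² = (1×0.0618)² = 0.00382;  (-2·δT/T)² = (-2×0.0332)² = 0.00440
δg/g = √(0.00822) = 0.0907
g = 27.40 m/s^2, so δg = 0.0907 × 27.40 = 2.48 m/s^2.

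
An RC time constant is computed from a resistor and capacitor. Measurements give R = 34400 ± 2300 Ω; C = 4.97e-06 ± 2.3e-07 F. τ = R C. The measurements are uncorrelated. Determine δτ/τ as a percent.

τ is a product of powers, so relative uncertainties combine in quadrature:
  (1·δR/R)² = (1×0.0669)² = 0.00447;  (1·δC/C)² = (1×0.0463)² = 0.00214
δτ/τ = √(0.00661) = 0.0813

8.13%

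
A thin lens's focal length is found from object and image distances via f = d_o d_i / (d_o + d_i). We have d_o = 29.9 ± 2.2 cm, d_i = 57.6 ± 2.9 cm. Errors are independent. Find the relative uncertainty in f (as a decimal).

0.0514

∂f/∂d_o = (d_i/(d_o+d_i))² = 0.433;  ∂f/∂d_i = (d_o/(d_o+d_i))² = 0.117
δf = √((∂f/∂d_o · δd_o)² + (∂f/∂d_i · δd_i)²) = √(0.909 + 0.115) = 1.01 cm
f = 19.7 cm, so δf/f = 1.01/19.7 = 0.0514.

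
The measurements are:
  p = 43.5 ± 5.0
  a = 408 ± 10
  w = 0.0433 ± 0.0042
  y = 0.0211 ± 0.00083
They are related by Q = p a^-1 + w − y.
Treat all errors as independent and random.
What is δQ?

0.0132

Let h = p·a^-1 = 0.107. δh/h = √((1·δp/p)² + (-1·δa/a)²) = √(0.0132 + 0.000601) = 0.118, so δh = 0.0125.
Q = h + w − y: δQ = √(δh² + δw² + δy²) = √(0.000157 + 1.76e-05 + 6.89e-07) = 0.0132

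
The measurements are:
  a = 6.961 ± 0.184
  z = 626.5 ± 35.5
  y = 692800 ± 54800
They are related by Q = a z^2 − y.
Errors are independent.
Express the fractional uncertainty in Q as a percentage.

15.8%

Let p = a·z^2 = 2.732e+06. δp/p = √((1·δa/a)² + (2·δz/z)²) = √(0.000699 + 0.0128) = 0.116, so δp = 3.18e+05.
Q = p − y: δQ = √(δp² + δy²) = √(1.01e+11 + 3e+09) = 3.23e+05
Q = 2.039e+06, so δQ/Q = 3.23e+05/2.039e+06 = 0.158.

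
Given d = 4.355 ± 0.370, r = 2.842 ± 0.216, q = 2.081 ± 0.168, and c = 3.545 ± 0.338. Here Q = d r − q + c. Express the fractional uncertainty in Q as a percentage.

Let p = d·r = 12.38. δp/p = √((1·δd/d)² + (1·δr/r)²) = √(0.00722 + 0.00578) = 0.114, so δp = 1.41.
Q = p − q + c: δQ = √(δp² + δq² + δc²) = √(1.99 + 0.0282 + 0.114) = 1.46
Q = 13.84, so δQ/Q = 1.46/13.84 = 0.106.

10.6%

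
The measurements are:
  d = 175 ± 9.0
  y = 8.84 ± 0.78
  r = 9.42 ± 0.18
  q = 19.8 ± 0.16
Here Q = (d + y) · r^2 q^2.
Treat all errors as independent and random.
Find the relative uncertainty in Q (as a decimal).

Let u = d + y = 184. δu = √(δd² + δy²) = √(81.0 + 0.608) = 9.03, so δu/u = 0.0491.
Q is then a monomial in u, r, q:
δQ/Q = √((δu/u)² + (2·δr/r)² + (2·δq/q)²) = √(0.00241 + 0.00146 + 0.000261) = 0.0643

0.0643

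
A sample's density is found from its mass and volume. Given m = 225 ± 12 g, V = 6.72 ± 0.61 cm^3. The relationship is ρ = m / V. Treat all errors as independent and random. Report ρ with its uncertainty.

33.5 ± 3.53 g/cm^3

For a monomial ρ ∝ m, V^-1, fractional errors add in quadrature:
  (1·δm/m)² = (1×0.0533)² = 0.00284;  (-1·δV/V)² = (-1×0.0908)² = 0.00824
δρ/ρ = √(0.0111) = 0.105
ρ = 33.5 g/cm^3, so δρ = 0.105 × 33.5 = 3.53 g/cm^3.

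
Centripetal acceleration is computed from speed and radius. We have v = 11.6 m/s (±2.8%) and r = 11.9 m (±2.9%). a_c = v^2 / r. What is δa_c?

0.713 m/s^2

Products/powers → add relative errors in quadrature, weighted by exponent:
  (2·δv/v)² = (2×0.0280)² = 0.00314;  (-1·δr/r)² = (-1×0.0290)² = 0.000841
δa_c/a_c = √(0.00398) = 0.0631
a_c = 11.3 m/s^2, so δa_c = 0.0631 × 11.3 = 0.713 m/s^2.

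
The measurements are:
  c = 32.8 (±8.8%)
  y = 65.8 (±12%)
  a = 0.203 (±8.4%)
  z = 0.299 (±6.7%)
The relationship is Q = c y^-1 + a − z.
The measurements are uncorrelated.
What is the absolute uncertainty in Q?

0.0787

Let p = c·y^-1 = 0.498. δp/p = √((1·δc/c)² + (-1·δy/y)²) = √(0.00774 + 0.0144) = 0.149, so δp = 0.0742.
Q = p + a − z: δQ = √(δp² + δa² + δz²) = √(0.00550 + 0.000291 + 0.000401) = 0.0787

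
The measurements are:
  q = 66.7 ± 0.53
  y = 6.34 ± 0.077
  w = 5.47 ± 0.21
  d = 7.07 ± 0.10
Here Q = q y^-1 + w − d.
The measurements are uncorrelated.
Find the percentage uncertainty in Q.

3.12%

Let p = q·y^-1 = 10.5. δp/p = √((1·δq/q)² + (-1·δy/y)²) = √(6.31e-05 + 0.000148) = 0.0145, so δp = 0.153.
Q = p + w − d: δQ = √(δp² + δw² + δd²) = √(0.0233 + 0.0441 + 0.0100) = 0.278
Q = 8.92, so δQ/Q = 0.278/8.92 = 0.0312.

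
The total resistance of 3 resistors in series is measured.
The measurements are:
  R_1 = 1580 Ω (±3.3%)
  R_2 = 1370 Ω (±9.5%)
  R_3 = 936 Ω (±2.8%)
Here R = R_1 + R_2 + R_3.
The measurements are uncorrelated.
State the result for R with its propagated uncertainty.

3890 ± 143 Ω

For a sum/difference, combine absolute errors in quadrature:
  (δR_1)² = 2720;  (δR_2)² = 16900;  (δR_3)² = 687
δR = √(20300) = 143 Ω
R = 3890 Ω.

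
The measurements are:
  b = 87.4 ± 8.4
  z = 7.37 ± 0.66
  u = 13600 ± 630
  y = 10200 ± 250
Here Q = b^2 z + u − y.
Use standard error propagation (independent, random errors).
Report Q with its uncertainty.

59700 ± 12000

Let p = b^2·z = 56300. δp/p = √((2·δb/b)² + (1·δz/z)²) = √(0.0369 + 0.00802) = 0.212, so δp = 11900.
Q = p + u − y: δQ = √(δp² + δu² + δy²) = √(1.43e+08 + 3.97e+05 + 62500) = 12000
Q = 59700.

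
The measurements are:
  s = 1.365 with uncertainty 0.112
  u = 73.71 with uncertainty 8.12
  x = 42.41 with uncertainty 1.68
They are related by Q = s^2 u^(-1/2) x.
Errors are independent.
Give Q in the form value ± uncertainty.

9.204 ± 1.63

For a monomial Q ∝ s^2, u^(-1/2), x, fractional errors add in quadrature:
  (2·δs/s)² = (2×0.0821)² = 0.0269;  (−½·δu/u)² = (-0.5×0.110)² = 0.00303;  (1·δx/x)² = (1×0.0396)² = 0.00157
δQ/Q = √(0.0315) = 0.178
Q = 9.204, so δQ = 0.178 × 9.204 = 1.63.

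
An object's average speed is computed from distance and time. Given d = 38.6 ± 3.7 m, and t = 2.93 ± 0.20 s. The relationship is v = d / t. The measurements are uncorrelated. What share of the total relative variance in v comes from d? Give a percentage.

66.4%

(δv/v)² = (1·δd/d)² + (-1·δt/t)²
  d term: (1×0.0959)² = 0.00919
  t term: (-1×0.0683)² = 0.00466
Total = 0.0138. Share from d = 0.00919/0.0138 = 0.664.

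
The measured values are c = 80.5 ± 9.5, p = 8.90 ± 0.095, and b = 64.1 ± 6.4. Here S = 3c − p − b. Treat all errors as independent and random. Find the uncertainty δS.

Each term contributes (cᵢ δxᵢ)² to (δS)²:
  (3·δc)² = 812;  (δp)² = 0.00903;  (δb)² = 41.0
δS = √(853) = 29.2

29.2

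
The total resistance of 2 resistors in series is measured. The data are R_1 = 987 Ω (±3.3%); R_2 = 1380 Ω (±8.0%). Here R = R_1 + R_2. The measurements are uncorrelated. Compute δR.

Absolute uncertainties add in quadrature for a linear combination:
  (δR_1)² = 1060;  (δR_2)² = 12200
δR = √(13200) = 115 Ω

115 Ω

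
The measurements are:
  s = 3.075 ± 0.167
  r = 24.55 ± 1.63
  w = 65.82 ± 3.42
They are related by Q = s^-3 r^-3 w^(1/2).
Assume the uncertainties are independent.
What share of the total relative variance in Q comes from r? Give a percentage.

(δQ/Q)² = (-3·δs/s)² + (-3·δr/r)² + (½·δw/w)²
  s term: (-3×0.0543)² = 0.0265
  r term: (-3×0.0664)² = 0.0397
  w term: (0.5×0.0520)² = 0.000675
Total = 0.0669. Share from r = 0.0397/0.0669 = 0.593.

59.3%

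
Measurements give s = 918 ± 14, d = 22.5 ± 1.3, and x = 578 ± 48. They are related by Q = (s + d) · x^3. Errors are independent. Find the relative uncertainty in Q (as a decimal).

0.250

Let u = s + d = 940. δu = √(δs² + δd²) = √(196 + 1.69) = 14.1, so δu/u = 0.0149.
Q is then a monomial in u, x:
δQ/Q = √((δu/u)² + (3·δx/x)²) = √(0.000223 + 0.0621) = 0.250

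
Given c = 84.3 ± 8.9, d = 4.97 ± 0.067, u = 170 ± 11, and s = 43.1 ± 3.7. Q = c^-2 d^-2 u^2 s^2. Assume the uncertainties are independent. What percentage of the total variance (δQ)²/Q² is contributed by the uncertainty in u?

(δQ/Q)² = (-2·δc/c)² + (-2·δd/d)² + (2·δu/u)² + (2·δs/s)²
  c term: (-2×0.106)² = 0.0446
  d term: (-2×0.0135)² = 0.000727
  u term: (2×0.0647)² = 0.0167
  s term: (2×0.0858)² = 0.0295
Total = 0.0915. Share from u = 0.0167/0.0915 = 0.183.

18.3%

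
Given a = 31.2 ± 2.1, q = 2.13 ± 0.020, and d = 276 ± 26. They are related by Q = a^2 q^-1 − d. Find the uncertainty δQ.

Let p = a^2·q^-1 = 457. δp/p = √((2·δa/a)² + (-1·δq/q)²) = √(0.0181 + 8.82e-05) = 0.135, so δp = 61.7.
Q = p − d: δQ = √(δp² + δd²) = √(3800 + 676) = 66.9

66.9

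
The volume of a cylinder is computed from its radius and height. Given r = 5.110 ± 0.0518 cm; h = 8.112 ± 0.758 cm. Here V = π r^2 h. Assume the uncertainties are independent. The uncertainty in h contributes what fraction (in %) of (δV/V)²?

95.5%

(δV/V)² = (2·δr/r)² + (1·δh/h)²
  r term: (2×0.0101)² = 0.000411
  h term: (1×0.0934)² = 0.00873
Total = 0.00914. Share from h = 0.00873/0.00914 = 0.955.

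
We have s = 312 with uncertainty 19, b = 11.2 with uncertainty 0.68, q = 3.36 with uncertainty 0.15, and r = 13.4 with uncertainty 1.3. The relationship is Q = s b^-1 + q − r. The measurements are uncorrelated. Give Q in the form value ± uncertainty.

17.8 ± 2.73

Let p = s·b^-1 = 27.9. δp/p = √((1·δs/s)² + (-1·δb/b)²) = √(0.00371 + 0.00369) = 0.0860, so δp = 2.40.
Q = p + q − r: δQ = √(δp² + δq² + δr²) = √(5.74 + 0.0225 + 1.69) = 2.73
Q = 17.8.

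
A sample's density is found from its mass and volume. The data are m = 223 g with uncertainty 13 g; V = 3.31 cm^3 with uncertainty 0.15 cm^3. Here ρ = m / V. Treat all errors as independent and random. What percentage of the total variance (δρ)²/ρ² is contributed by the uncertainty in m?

62.3%

(δρ/ρ)² = (1·δm/m)² + (-1·δV/V)²
  m term: (1×0.0583)² = 0.00340
  V term: (-1×0.0453)² = 0.00205
Total = 0.00545. Share from m = 0.00340/0.00545 = 0.623.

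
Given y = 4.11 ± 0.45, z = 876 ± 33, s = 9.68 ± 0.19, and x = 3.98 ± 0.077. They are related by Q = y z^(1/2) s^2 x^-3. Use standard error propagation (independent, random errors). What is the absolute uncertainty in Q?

23.7

Each factor contributes (exponent × relative error)² to (δQ/Q)²:
  (1·δy/y)² = (1×0.109)² = 0.0120;  (½·δz/z)² = (0.5×0.0377)² = 0.000355;  (2·δs/s)² = (2×0.0196)² = 0.00154;  (-3·δx/x)² = (-3×0.0193)² = 0.00337
δQ/Q = √(0.0173) = 0.131
Q = 181, so δQ = 0.131 × 181 = 23.7.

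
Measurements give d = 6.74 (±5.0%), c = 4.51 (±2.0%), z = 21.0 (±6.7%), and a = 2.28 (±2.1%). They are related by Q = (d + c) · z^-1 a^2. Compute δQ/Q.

Let u = d + c = 11.2. δu = √(δd² + δc²) = √(0.114 + 0.00814) = 0.349, so δu/u = 0.0310.
Q is then a monomial in u, z, a:
δQ/Q = √((δu/u)² + (-1·δz/z)² + (2·δa/a)²) = √(0.000962 + 0.00449 + 0.00176) = 0.0849

0.0849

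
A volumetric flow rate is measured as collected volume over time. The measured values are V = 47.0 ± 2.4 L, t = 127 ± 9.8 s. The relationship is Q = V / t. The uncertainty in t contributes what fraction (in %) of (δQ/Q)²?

69.5%

(δQ/Q)² = (1·δV/V)² + (-1·δt/t)²
  V term: (1×0.0511)² = 0.00261
  t term: (-1×0.0772)² = 0.00595
Total = 0.00856. Share from t = 0.00595/0.00856 = 0.695.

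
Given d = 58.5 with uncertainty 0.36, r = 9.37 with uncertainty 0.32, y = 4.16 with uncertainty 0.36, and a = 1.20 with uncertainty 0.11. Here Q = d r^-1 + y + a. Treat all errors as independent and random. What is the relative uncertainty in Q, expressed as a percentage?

Let p = d·r^-1 = 6.24. δp/p = √((1·δd/d)² + (-1·δr/r)²) = √(3.79e-05 + 0.00117) = 0.0347, so δp = 0.217.
Q = p + y + a: δQ = √(δp² + δy² + δa²) = √(0.0469 + 0.130 + 0.0121) = 0.434
Q = 11.6, so δQ/Q = 0.434/11.6 = 0.0374.

3.74%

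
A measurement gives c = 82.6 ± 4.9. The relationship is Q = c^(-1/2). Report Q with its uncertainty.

Q ∝ c^(-1/2), so δQ/Q = |−½| · δc/c = 0.5 × 0.0593 = 0.0297.
Q = 0.110, so δQ = 0.0297 × 0.110 = 0.00326.

0.110 ± 0.00326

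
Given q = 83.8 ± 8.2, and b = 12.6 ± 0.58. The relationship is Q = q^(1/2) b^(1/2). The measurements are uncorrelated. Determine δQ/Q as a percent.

Each factor contributes (exponent × relative error)² to (δQ/Q)²:
  (½·δq/q)² = (0.5×0.0979)² = 0.00239;  (½·δb/b)² = (0.5×0.0460)² = 0.000530
δQ/Q = √(0.00292) = 0.0541

5.41%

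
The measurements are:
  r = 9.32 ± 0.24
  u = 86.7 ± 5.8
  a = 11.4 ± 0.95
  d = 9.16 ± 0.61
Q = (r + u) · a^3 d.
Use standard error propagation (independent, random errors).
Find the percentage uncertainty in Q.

26.6%

Let w = r + u = 96.0. δw = √(δr² + δu²) = √(0.0576 + 33.6) = 5.80, so δw/w = 0.0605.
Q is then a monomial in w, a, d:
δQ/Q = √((δw/w)² + (3·δa/a)² + (1·δd/d)²) = √(0.00365 + 0.0625 + 0.00443) = 0.266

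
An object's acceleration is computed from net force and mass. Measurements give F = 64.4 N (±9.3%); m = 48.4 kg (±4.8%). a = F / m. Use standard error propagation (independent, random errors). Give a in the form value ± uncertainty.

1.33 ± 0.139 m/s^2

Relative error in a monomial: (δa/a)² = Σ (nᵢ · δxᵢ/xᵢ)².
  (1·δF/F)² = (1×0.0930)² = 0.00865;  (-1·δm/m)² = (-1×0.0480)² = 0.00230
δa/a = √(0.0110) = 0.105
a = 1.33 m/s^2, so δa = 0.105 × 1.33 = 0.139 m/s^2.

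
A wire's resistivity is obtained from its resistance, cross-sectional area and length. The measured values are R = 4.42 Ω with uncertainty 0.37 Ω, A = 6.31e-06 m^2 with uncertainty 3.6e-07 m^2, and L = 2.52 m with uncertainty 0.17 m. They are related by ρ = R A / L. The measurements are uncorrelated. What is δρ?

Relative error in a monomial: (δρ/ρ)² = Σ (nᵢ · δxᵢ/xᵢ)².
  (1·δR/R)² = (1×0.0837)² = 0.00701;  (1·δA/A)² = (1×0.0571)² = 0.00325;  (-1·δL/L)² = (-1×0.0675)² = 0.00455
δρ/ρ = √(0.0148) = 0.122
ρ = 1.11e-05 Ω·m, so δρ = 0.122 × 1.11e-05 = 1.35e-06 Ω·m.

1.35e-06 Ω·m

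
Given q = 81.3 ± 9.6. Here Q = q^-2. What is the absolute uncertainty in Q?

Relative error in a monomial: (δQ/Q)² = Σ (nᵢ · δxᵢ/xᵢ)².
  (-2·δq/q)² = (-2×0.118)² = 0.0558
δQ/Q = √(0.0558) = 0.236
Q = 0.000151, so δQ = 0.236 × 0.000151 = 3.57e-05.

3.57e-05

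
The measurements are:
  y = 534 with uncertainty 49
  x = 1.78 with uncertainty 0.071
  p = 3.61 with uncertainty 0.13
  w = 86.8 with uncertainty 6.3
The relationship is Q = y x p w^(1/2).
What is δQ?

3590

Since Q is a product/quotient, work with relative uncertainties:
  (1·δy/y)² = (1×0.0918)² = 0.00842;  (1·δx/x)² = (1×0.0399)² = 0.00159;  (1·δp/p)² = (1×0.0360)² = 0.00130;  (½·δw/w)² = (0.5×0.0726)² = 0.00132
δQ/Q = √(0.0126) = 0.112
Q = 32000, so δQ = 0.112 × 32000 = 3590.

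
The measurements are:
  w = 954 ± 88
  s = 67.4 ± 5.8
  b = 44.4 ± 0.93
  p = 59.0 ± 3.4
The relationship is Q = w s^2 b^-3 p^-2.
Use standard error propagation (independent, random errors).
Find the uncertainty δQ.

Since Q is a product/quotient, work with relative uncertainties:
  (1·δw/w)² = (1×0.0922)² = 0.00851;  (2·δs/s)² = (2×0.0861)² = 0.0296;  (-3·δb/b)² = (-3×0.0209)² = 0.00395;  (-2·δp/p)² = (-2×0.0576)² = 0.0133
δQ/Q = √(0.0554) = 0.235
Q = 0.0142, so δQ = 0.235 × 0.0142 = 0.00335.

0.00335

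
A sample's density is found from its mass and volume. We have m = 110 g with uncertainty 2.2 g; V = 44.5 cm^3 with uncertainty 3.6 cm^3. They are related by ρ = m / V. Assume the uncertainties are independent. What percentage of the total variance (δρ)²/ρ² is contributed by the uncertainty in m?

5.76%

(δρ/ρ)² = (1·δm/m)² + (-1·δV/V)²
  m term: (1×0.0200)² = 0.000400
  V term: (-1×0.0809)² = 0.00654
Total = 0.00694. Share from m = 0.000400/0.00694 = 0.0576.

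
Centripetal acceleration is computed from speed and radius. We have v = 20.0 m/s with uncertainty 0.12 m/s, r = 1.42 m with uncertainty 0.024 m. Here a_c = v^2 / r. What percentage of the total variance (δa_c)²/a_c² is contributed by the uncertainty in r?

66.5%

(δa_c/a_c)² = (2·δv/v)² + (-1·δr/r)²
  v term: (2×0.00600)² = 0.000144
  r term: (-1×0.0169)² = 0.000286
Total = 0.000430. Share from r = 0.000286/0.000430 = 0.665.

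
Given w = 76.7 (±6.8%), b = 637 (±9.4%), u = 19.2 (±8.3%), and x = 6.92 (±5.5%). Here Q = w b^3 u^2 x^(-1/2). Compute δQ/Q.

0.335

Q is a product of powers, so relative uncertainties combine in quadrature:
  (1·δw/w)² = (1×0.0680)² = 0.00462;  (3·δb/b)² = (3×0.0940)² = 0.0795;  (2·δu/u)² = (2×0.0830)² = 0.0276;  (−½·δx/x)² = (-0.5×0.0550)² = 0.000756
δQ/Q = √(0.112) = 0.335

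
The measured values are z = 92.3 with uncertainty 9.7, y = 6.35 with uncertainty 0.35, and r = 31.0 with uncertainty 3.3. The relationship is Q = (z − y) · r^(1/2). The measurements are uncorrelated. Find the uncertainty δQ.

59.7

Let u = z − y = 86.0. δu = √(δz² + δy²) = √(94.1 + 0.122) = 9.71, so δu/u = 0.113.
Q is then a monomial in u, r:
δQ/Q = √((δu/u)² + (½·δr/r)²) = √(0.0128 + 0.00283) = 0.125
Q = 479, so δQ = 0.125 × 479 = 59.7.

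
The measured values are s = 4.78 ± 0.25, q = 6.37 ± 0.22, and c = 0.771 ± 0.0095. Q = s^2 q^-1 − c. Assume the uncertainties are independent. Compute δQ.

0.395

Let p = s^2·q^-1 = 3.59. δp/p = √((2·δs/s)² + (-1·δq/q)²) = √(0.0109 + 0.00119) = 0.110, so δp = 0.395.
Q = p − c: δQ = √(δp² + δc²) = √(0.156 + 9.02e-05) = 0.395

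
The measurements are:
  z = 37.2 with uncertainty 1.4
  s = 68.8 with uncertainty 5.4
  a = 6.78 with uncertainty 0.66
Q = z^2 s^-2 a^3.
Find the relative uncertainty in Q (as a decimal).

0.340

Relative error in a monomial: (δQ/Q)² = Σ (nᵢ · δxᵢ/xᵢ)².
  (2·δz/z)² = (2×0.0376)² = 0.00567;  (-2·δs/s)² = (-2×0.0785)² = 0.0246;  (3·δa/a)² = (3×0.0973)² = 0.0853
δQ/Q = √(0.116) = 0.340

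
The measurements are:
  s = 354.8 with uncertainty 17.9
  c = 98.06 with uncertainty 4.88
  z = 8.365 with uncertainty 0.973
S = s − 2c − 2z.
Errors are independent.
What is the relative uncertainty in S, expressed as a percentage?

14.4%

S is a linear combination, so absolute uncertainties add in quadrature:
  (δs)² = 320;  (2·δc)² = 95.3;  (2·δz)² = 3.79
δS = √(419) = 20.5
S = 142.0, so δS/S = 20.5/142.0 = 0.144.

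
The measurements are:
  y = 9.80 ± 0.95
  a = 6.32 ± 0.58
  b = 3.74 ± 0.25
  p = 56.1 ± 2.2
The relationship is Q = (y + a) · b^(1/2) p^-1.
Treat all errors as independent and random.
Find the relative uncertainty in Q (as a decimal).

Let u = y + a = 16.1. δu = √(δy² + δa²) = √(0.902 + 0.336) = 1.11, so δu/u = 0.0690.
Q is then a monomial in u, b, p:
δQ/Q = √((δu/u)² + (½·δb/b)² + (-1·δp/p)²) = √(0.00477 + 0.00112 + 0.00154) = 0.0862

0.0862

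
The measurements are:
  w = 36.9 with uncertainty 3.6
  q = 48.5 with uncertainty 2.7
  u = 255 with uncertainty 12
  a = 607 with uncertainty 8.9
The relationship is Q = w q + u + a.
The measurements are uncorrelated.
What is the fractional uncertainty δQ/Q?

0.0760

Let p = w·q = 1790. δp/p = √((1·δw/w)² + (1·δq/q)²) = √(0.00952 + 0.00310) = 0.112, so δp = 201.
Q = p + u + a: δQ = √(δp² + δu² + δa²) = √(40400 + 144 + 79.2) = 202
Q = 2650, so δQ/Q = 202/2650 = 0.0760.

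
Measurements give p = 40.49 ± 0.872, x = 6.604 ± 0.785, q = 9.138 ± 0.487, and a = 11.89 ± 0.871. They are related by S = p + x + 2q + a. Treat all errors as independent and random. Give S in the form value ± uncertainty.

77.26 ± 1.76

Each term contributes (cᵢ δxᵢ)² to (δS)²:
  (δp)² = 0.760;  (δx)² = 0.616;  (2·δq)² = 0.949;  (δa)² = 0.759
δS = √(3.08) = 1.76
S = 77.26.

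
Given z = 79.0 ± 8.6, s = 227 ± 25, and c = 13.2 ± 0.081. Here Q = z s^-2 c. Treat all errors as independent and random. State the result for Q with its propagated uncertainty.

0.0202 ± 0.00497

Products/powers → add relative errors in quadrature, weighted by exponent:
  (1·δz/z)² = (1×0.109)² = 0.0119;  (-2·δs/s)² = (-2×0.110)² = 0.0485;  (1·δc/c)² = (1×0.00614)² = 3.77e-05
δQ/Q = √(0.0604) = 0.246
Q = 0.0202, so δQ = 0.246 × 0.0202 = 0.00497.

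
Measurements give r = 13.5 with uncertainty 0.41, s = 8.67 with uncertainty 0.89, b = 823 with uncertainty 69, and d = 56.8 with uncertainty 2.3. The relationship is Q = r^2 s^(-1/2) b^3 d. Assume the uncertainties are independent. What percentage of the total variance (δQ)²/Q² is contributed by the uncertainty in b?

88.8%

(δQ/Q)² = (2·δr/r)² + (−½·δs/s)² + (3·δb/b)² + (1·δd/d)²
  r term: (2×0.0304)² = 0.00369
  s term: (-0.5×0.103)² = 0.00263
  b term: (3×0.0838)² = 0.0633
  d term: (1×0.0405)² = 0.00164
Total = 0.0712. Share from b = 0.0633/0.0712 = 0.888.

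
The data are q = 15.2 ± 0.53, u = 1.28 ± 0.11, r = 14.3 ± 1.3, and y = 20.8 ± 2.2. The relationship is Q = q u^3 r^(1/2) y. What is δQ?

Q is a product of powers, so relative uncertainties combine in quadrature:
  (1·δq/q)² = (1×0.0349)² = 0.00122;  (3·δu/u)² = (3×0.0859)² = 0.0665;  (½·δr/r)² = (0.5×0.0909)² = 0.00207;  (1·δy/y)² = (1×0.106)² = 0.0112
δQ/Q = √(0.0809) = 0.284
Q = 2510, so δQ = 0.284 × 2510 = 713.

713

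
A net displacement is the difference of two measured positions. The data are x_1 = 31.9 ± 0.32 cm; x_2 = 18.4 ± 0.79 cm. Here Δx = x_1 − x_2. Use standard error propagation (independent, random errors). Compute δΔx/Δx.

0.0631

Each term contributes (cᵢ δxᵢ)² to (δΔx)²:
  (δx_1)² = 0.102;  (δx_2)² = 0.624
δΔx = √(0.727) = 0.852 cm
Δx = 13.5 cm, so δΔx/Δx = 0.852/13.5 = 0.0631.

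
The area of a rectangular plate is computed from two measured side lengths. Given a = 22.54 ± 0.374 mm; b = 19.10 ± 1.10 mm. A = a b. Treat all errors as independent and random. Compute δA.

A is a product of powers, so relative uncertainties combine in quadrature:
  (1·δa/a)² = (1×0.0166)² = 0.000275;  (1·δb/b)² = (1×0.0576)² = 0.00332
δA/A = √(0.00359) = 0.0599
A = 430.5 mm^2, so δA = 0.0599 × 430.5 = 25.8 mm^2.

25.8 mm^2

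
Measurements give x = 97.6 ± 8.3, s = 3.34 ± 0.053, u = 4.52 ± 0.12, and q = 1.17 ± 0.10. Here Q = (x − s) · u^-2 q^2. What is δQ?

1.26

Let w = x − s = 94.3. δw = √(δx² + δs²) = √(68.9 + 0.00281) = 8.30, so δw/w = 0.0881.
Q is then a monomial in w, u, q:
δQ/Q = √((δw/w)² + (-2·δu/u)² + (2·δq/q)²) = √(0.00775 + 0.00282 + 0.0292) = 0.199
Q = 6.32, so δQ = 0.199 × 6.32 = 1.26.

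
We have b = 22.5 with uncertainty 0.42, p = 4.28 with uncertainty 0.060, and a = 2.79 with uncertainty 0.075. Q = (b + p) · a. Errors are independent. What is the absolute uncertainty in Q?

Let u = b + p = 26.8. δu = √(δb² + δp²) = √(0.176 + 0.00360) = 0.424, so δu/u = 0.0158.
Q is then a monomial in u, a:
δQ/Q = √((δu/u)² + (1·δa/a)²) = √(0.000251 + 0.000723) = 0.0312
Q = 74.7, so δQ = 0.0312 × 74.7 = 2.33.

2.33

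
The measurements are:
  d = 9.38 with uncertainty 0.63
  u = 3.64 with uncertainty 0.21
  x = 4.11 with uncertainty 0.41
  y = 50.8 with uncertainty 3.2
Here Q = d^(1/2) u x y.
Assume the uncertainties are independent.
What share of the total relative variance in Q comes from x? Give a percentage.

(δQ/Q)² = (½·δd/d)² + (1·δu/u)² + (1·δx/x)² + (1·δy/y)²
  d term: (0.5×0.0672)² = 0.00113
  u term: (1×0.0577)² = 0.00333
  x term: (1×0.0998)² = 0.00995
  y term: (1×0.0630)² = 0.00397
Total = 0.0184. Share from x = 0.00995/0.0184 = 0.542.

54.2%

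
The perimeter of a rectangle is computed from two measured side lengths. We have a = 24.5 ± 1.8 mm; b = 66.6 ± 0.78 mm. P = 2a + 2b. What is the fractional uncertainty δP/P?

For a sum/difference, combine absolute errors in quadrature:
  (2·δa)² = 13.0;  (2·δb)² = 2.43
δP = √(15.4) = 3.92 mm
P = 182 mm, so δP/P = 3.92/182 = 0.0215.

0.0215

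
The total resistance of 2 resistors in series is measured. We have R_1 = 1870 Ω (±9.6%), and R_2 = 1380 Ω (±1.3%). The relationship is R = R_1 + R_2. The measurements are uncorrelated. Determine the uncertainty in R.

180 Ω

For a sum/difference, combine absolute errors in quadrature:
  (δR_1)² = 32200;  (δR_2)² = 322
δR = √(32500) = 180 Ω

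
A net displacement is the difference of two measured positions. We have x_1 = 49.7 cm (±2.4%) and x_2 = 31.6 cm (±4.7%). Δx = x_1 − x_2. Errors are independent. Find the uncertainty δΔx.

1.90 cm

Δx is a linear combination, so absolute uncertainties add in quadrature:
  (δx_1)² = 1.42;  (δx_2)² = 2.21
δΔx = √(3.63) = 1.90 cm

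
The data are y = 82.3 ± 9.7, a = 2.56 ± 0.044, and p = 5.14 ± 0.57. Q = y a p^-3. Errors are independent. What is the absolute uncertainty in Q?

For a monomial Q ∝ y, a, p^-3, fractional errors add in quadrature:
  (1·δy/y)² = (1×0.118)² = 0.0139;  (1·δa/a)² = (1×0.0172)² = 0.000295;  (-3·δp/p)² = (-3×0.111)² = 0.111
δQ/Q = √(0.125) = 0.353
Q = 1.55, so δQ = 0.353 × 1.55 = 0.548.

0.548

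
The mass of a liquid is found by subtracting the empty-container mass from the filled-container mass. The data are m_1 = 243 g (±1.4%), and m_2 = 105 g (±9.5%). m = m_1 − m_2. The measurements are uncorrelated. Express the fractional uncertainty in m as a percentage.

7.64%

For a sum/difference, combine absolute errors in quadrature:
  (δm_1)² = 11.6;  (δm_2)² = 99.5
δm = √(111) = 10.5 g
m = 138 g, so δm/m = 10.5/138 = 0.0764.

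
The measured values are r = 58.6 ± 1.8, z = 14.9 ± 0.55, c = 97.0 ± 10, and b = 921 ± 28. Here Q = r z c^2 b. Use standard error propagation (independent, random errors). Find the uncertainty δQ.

1.62e+09

Products/powers → add relative errors in quadrature, weighted by exponent:
  (1·δr/r)² = (1×0.0307)² = 0.000944;  (1·δz/z)² = (1×0.0369)² = 0.00136;  (2·δc/c)² = (2×0.103)² = 0.0425;  (1·δb/b)² = (1×0.0304)² = 0.000924
δQ/Q = √(0.0457) = 0.214
Q = 7.57e+09, so δQ = 0.214 × 7.57e+09 = 1.62e+09.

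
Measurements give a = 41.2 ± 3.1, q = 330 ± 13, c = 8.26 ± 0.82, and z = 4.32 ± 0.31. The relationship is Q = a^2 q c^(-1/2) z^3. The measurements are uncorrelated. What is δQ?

For a monomial Q ∝ a^2, q, c^(-1/2), z^3, fractional errors add in quadrature:
  (2·δa/a)² = (2×0.0752)² = 0.0226;  (1·δq/q)² = (1×0.0394)² = 0.00155;  (−½·δc/c)² = (-0.5×0.0993)² = 0.00246;  (3·δz/z)² = (3×0.0718)² = 0.0463
δQ/Q = √(0.0730) = 0.270
Q = 1.57e+07, so δQ = 0.270 × 1.57e+07 = 4.25e+06.

4.25e+06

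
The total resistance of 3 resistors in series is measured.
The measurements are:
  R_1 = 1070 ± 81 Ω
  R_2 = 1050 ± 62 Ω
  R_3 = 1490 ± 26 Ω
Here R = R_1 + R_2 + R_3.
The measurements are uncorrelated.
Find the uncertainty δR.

Absolute uncertainties add in quadrature for a linear combination:
  (δR_1)² = 6560;  (δR_2)² = 3840;  (δR_3)² = 676
δR = √(11100) = 105 Ω

105 Ω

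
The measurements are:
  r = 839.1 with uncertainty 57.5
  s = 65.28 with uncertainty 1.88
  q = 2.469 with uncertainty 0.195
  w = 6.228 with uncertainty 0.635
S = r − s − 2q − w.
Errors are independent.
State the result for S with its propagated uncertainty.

762.7 ± 57.5

S is a linear combination, so absolute uncertainties add in quadrature:
  (δr)² = 3310;  (δs)² = 3.53;  (2·δq)² = 0.152;  (δw)² = 0.403
δS = √(3310) = 57.5
S = 762.7.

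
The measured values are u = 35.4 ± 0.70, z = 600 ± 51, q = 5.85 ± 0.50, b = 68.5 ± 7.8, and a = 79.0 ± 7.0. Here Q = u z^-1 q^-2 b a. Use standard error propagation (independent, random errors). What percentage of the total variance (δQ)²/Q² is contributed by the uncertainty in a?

13.6%

(δQ/Q)² = (1·δu/u)² + (-1·δz/z)² + (-2·δq/q)² + (1·δb/b)² + (1·δa/a)²
  u term: (1×0.0198)² = 0.000391
  z term: (-1×0.0850)² = 0.00723
  q term: (-2×0.0855)² = 0.0292
  b term: (1×0.114)² = 0.0130
  a term: (1×0.0886)² = 0.00785
Total = 0.0577. Share from a = 0.00785/0.0577 = 0.136.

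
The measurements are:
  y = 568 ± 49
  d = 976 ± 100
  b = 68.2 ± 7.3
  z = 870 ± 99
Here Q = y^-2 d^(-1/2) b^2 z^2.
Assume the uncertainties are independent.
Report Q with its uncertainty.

Q is a product of powers, so relative uncertainties combine in quadrature:
  (-2·δy/y)² = (-2×0.0863)² = 0.0298;  (−½·δd/d)² = (-0.5×0.102)² = 0.00262;  (2·δb/b)² = (2×0.107)² = 0.0458;  (2·δz/z)² = (2×0.114)² = 0.0518
δQ/Q = √(0.130) = 0.361
Q = 349, so δQ = 0.361 × 349 = 126.

349 ± 126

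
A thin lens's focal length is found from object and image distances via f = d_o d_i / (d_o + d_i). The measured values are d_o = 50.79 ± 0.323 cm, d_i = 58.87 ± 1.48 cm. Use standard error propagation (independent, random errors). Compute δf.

∂f/∂d_o = (d_i/(d_o+d_i))² = 0.288;  ∂f/∂d_i = (d_o/(d_o+d_i))² = 0.215
δf = √((∂f/∂d_o · δd_o)² + (∂f/∂d_i · δd_i)²) = √(0.00867 + 0.101) = 0.331 cm

0.331 cm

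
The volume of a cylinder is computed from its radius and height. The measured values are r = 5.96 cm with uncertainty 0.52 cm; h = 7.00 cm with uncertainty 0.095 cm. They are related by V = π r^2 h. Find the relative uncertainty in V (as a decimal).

Relative error in a monomial: (δV/V)² = Σ (nᵢ · δxᵢ/xᵢ)².
  (2·δr/r)² = (2×0.0872)² = 0.0304;  (1·δh/h)² = (1×0.0136)² = 0.000184
δV/V = √(0.0306) = 0.175

0.175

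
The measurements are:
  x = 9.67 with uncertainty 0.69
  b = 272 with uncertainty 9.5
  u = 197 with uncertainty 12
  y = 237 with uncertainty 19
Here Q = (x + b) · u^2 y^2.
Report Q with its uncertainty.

Let w = x + b = 282. δw = √(δx² + δb²) = √(0.476 + 90.2) = 9.53, so δw/w = 0.0338.
Q is then a monomial in w, u, y:
δQ/Q = √((δw/w)² + (2·δu/u)² + (2·δy/y)²) = √(0.00114 + 0.0148 + 0.0257) = 0.204
Q = 6.14e+11, so δQ = 0.204 × 6.14e+11 = 1.25e+11.

(6.14 ± 1.25) × 10^11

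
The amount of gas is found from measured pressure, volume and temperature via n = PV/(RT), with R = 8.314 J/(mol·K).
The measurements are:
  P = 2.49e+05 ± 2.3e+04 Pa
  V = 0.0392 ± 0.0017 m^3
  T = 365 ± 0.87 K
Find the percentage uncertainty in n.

10.2%

Products/powers → add relative errors in quadrature, weighted by exponent:
  (1·δP/P)² = (1×0.0924)² = 0.00853;  (1·δV/V)² = (1×0.0434)² = 0.00188;  (-1·δT/T)² = (-1×0.00238)² = 5.68e-06
δn/n = √(0.0104) = 0.102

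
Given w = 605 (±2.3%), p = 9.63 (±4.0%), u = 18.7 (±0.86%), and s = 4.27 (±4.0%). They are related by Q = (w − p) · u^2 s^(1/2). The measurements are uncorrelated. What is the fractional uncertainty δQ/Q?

Let h = w − p = 595. δh = √(δw² + δp²) = √(194 + 0.148) = 13.9, so δh/h = 0.0234.
Q is then a monomial in h, u, s:
δQ/Q = √((δh/h)² + (2·δu/u)² + (½·δs/s)²) = √(0.000547 + 0.000296 + 0.000400) = 0.0352

0.0352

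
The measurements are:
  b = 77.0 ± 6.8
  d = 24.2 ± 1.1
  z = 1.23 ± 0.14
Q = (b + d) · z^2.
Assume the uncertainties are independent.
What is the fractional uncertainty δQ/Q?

Let u = b + d = 101. δu = √(δb² + δd²) = √(46.2 + 1.21) = 6.89, so δu/u = 0.0681.
Q is then a monomial in u, z:
δQ/Q = √((δu/u)² + (2·δz/z)²) = √(0.00463 + 0.0518) = 0.238

0.238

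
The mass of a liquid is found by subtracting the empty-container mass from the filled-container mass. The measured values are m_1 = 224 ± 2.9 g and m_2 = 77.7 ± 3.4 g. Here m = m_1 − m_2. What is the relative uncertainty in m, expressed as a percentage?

For a sum/difference, combine absolute errors in quadrature:
  (δm_1)² = 8.41;  (δm_2)² = 11.6
δm = √(20.0) = 4.47 g
m = 146 g, so δm/m = 4.47/146 = 0.0305.

3.05%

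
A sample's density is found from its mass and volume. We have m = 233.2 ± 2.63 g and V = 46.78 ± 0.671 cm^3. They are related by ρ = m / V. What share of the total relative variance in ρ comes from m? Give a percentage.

(δρ/ρ)² = (1·δm/m)² + (-1·δV/V)²
  m term: (1×0.0113)² = 0.000127
  V term: (-1×0.0143)² = 0.000206
Total = 0.000333. Share from m = 0.000127/0.000333 = 0.382.

38.2%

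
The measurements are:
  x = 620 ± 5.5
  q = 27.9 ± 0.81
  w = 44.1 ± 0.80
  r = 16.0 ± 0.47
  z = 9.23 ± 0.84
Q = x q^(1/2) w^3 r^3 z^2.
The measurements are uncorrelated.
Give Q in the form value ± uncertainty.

(9.80 ± 2.06) × 10^13

Since Q is a product/quotient, work with relative uncertainties:
  (1·δx/x)² = (1×0.00887)² = 7.87e-05;  (½·δq/q)² = (0.5×0.0290)² = 0.000211;  (3·δw/w)² = (3×0.0181)² = 0.00296;  (3·δr/r)² = (3×0.0294)² = 0.00777;  (2·δz/z)² = (2×0.0910)² = 0.0331
δQ/Q = √(0.0441) = 0.210
Q = 9.8e+13, so δQ = 0.210 × 9.8e+13 = 2.06e+13.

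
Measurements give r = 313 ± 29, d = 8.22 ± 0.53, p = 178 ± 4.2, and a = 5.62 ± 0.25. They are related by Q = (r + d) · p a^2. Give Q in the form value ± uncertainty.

Let u = r + d = 321. δu = √(δr² + δd²) = √(841 + 0.281) = 29.0, so δu/u = 0.0903.
Q is then a monomial in u, p, a:
δQ/Q = √((δu/u)² + (1·δp/p)² + (2·δa/a)²) = √(0.00815 + 0.000557 + 0.00792) = 0.129
Q = 1.81e+06, so δQ = 0.129 × 1.81e+06 = 2.33e+05.

(1.81 ± 0.233) × 10^6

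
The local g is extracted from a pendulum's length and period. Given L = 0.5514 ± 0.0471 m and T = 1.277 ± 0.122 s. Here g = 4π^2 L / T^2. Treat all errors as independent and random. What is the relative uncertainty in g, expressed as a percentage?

20.9%

g is a product of powers, so relative uncertainties combine in quadrature:
  (1·δL/L)² = (1×0.0854)² = 0.00730;  (-2·δT/T)² = (-2×0.0955)² = 0.0365
δg/g = √(0.0438) = 0.209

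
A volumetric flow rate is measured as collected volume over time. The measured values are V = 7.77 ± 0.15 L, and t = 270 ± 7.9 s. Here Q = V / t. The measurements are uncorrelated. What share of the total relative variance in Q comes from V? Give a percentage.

(δQ/Q)² = (1·δV/V)² + (-1·δt/t)²
  V term: (1×0.0193)² = 0.000373
  t term: (-1×0.0293)² = 0.000856
Total = 0.00123. Share from V = 0.000373/0.00123 = 0.303.

30.3%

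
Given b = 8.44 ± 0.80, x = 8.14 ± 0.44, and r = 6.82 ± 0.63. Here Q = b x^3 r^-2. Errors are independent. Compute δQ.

25.8

Since Q is a product/quotient, work with relative uncertainties:
  (1·δb/b)² = (1×0.0948)² = 0.00898;  (3·δx/x)² = (3×0.0541)² = 0.0263;  (-2·δr/r)² = (-2×0.0924)² = 0.0341
δQ/Q = √(0.0694) = 0.263
Q = 97.9, so δQ = 0.263 × 97.9 = 25.8.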